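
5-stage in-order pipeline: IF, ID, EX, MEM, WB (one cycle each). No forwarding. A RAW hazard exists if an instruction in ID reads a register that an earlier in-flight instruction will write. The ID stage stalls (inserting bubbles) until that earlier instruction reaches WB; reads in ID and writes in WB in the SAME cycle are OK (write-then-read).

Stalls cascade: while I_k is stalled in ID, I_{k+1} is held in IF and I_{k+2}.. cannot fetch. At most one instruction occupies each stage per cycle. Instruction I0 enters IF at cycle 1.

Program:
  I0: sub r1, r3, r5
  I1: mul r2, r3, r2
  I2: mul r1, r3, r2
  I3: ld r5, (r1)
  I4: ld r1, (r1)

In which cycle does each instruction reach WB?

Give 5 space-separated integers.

I0 sub r1 <- r3,r5: IF@1 ID@2 stall=0 (-) EX@3 MEM@4 WB@5
I1 mul r2 <- r3,r2: IF@2 ID@3 stall=0 (-) EX@4 MEM@5 WB@6
I2 mul r1 <- r3,r2: IF@3 ID@4 stall=2 (RAW on I1.r2 (WB@6)) EX@7 MEM@8 WB@9
I3 ld r5 <- r1: IF@4 ID@7 stall=2 (RAW on I2.r1 (WB@9)) EX@10 MEM@11 WB@12
I4 ld r1 <- r1: IF@7 ID@10 stall=0 (-) EX@11 MEM@12 WB@13

Answer: 5 6 9 12 13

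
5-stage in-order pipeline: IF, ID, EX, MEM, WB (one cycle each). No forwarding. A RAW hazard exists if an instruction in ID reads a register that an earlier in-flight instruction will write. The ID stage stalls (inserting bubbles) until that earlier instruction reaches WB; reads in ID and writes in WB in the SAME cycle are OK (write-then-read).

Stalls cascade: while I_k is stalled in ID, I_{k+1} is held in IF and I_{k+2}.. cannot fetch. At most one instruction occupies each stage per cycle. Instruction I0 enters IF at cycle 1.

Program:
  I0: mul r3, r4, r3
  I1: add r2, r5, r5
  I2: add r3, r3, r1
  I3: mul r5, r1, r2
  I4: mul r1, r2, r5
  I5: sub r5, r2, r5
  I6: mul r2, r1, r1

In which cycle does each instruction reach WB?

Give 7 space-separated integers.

I0 mul r3 <- r4,r3: IF@1 ID@2 stall=0 (-) EX@3 MEM@4 WB@5
I1 add r2 <- r5,r5: IF@2 ID@3 stall=0 (-) EX@4 MEM@5 WB@6
I2 add r3 <- r3,r1: IF@3 ID@4 stall=1 (RAW on I0.r3 (WB@5)) EX@6 MEM@7 WB@8
I3 mul r5 <- r1,r2: IF@4 ID@6 stall=0 (-) EX@7 MEM@8 WB@9
I4 mul r1 <- r2,r5: IF@6 ID@7 stall=2 (RAW on I3.r5 (WB@9)) EX@10 MEM@11 WB@12
I5 sub r5 <- r2,r5: IF@7 ID@10 stall=0 (-) EX@11 MEM@12 WB@13
I6 mul r2 <- r1,r1: IF@10 ID@11 stall=1 (RAW on I4.r1 (WB@12)) EX@13 MEM@14 WB@15

Answer: 5 6 8 9 12 13 15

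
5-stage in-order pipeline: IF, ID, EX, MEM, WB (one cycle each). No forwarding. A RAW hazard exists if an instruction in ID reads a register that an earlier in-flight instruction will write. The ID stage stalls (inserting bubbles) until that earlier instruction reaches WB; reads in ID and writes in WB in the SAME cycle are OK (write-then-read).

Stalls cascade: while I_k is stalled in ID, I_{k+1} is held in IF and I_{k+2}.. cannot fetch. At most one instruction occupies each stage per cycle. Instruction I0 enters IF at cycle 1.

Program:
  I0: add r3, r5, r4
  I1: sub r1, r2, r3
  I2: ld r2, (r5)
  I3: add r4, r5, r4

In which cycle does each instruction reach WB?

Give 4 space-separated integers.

Answer: 5 8 9 10

Derivation:
I0 add r3 <- r5,r4: IF@1 ID@2 stall=0 (-) EX@3 MEM@4 WB@5
I1 sub r1 <- r2,r3: IF@2 ID@3 stall=2 (RAW on I0.r3 (WB@5)) EX@6 MEM@7 WB@8
I2 ld r2 <- r5: IF@3 ID@6 stall=0 (-) EX@7 MEM@8 WB@9
I3 add r4 <- r5,r4: IF@6 ID@7 stall=0 (-) EX@8 MEM@9 WB@10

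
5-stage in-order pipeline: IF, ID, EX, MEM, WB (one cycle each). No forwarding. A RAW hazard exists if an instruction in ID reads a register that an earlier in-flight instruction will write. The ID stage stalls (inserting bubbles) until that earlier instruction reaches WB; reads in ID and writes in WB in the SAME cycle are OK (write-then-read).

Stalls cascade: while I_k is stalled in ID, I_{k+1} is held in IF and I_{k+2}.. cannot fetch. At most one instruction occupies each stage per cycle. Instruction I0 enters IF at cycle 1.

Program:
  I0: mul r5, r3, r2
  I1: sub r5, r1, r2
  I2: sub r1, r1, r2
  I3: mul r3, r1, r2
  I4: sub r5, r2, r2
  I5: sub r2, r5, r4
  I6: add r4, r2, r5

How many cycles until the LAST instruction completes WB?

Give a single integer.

Answer: 17

Derivation:
I0 mul r5 <- r3,r2: IF@1 ID@2 stall=0 (-) EX@3 MEM@4 WB@5
I1 sub r5 <- r1,r2: IF@2 ID@3 stall=0 (-) EX@4 MEM@5 WB@6
I2 sub r1 <- r1,r2: IF@3 ID@4 stall=0 (-) EX@5 MEM@6 WB@7
I3 mul r3 <- r1,r2: IF@4 ID@5 stall=2 (RAW on I2.r1 (WB@7)) EX@8 MEM@9 WB@10
I4 sub r5 <- r2,r2: IF@5 ID@8 stall=0 (-) EX@9 MEM@10 WB@11
I5 sub r2 <- r5,r4: IF@8 ID@9 stall=2 (RAW on I4.r5 (WB@11)) EX@12 MEM@13 WB@14
I6 add r4 <- r2,r5: IF@9 ID@12 stall=2 (RAW on I5.r2 (WB@14)) EX@15 MEM@16 WB@17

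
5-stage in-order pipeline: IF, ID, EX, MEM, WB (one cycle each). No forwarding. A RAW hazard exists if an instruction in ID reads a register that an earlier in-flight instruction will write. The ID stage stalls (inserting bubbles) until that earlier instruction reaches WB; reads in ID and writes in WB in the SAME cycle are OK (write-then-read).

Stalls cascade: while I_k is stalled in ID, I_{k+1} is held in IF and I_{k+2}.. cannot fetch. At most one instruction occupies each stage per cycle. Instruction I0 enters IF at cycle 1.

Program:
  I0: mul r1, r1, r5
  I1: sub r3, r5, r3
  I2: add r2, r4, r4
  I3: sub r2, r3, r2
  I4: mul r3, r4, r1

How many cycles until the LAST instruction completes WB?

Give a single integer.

I0 mul r1 <- r1,r5: IF@1 ID@2 stall=0 (-) EX@3 MEM@4 WB@5
I1 sub r3 <- r5,r3: IF@2 ID@3 stall=0 (-) EX@4 MEM@5 WB@6
I2 add r2 <- r4,r4: IF@3 ID@4 stall=0 (-) EX@5 MEM@6 WB@7
I3 sub r2 <- r3,r2: IF@4 ID@5 stall=2 (RAW on I2.r2 (WB@7)) EX@8 MEM@9 WB@10
I4 mul r3 <- r4,r1: IF@5 ID@8 stall=0 (-) EX@9 MEM@10 WB@11

Answer: 11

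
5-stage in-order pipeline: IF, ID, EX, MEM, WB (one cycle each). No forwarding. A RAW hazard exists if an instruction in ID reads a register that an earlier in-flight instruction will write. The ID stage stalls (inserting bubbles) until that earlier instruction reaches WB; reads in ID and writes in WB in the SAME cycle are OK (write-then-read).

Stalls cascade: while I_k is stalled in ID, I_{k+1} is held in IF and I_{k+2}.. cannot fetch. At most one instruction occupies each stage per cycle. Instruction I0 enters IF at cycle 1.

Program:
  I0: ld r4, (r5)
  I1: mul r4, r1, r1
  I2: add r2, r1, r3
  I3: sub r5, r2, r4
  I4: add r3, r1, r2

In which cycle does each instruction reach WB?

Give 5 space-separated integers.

I0 ld r4 <- r5: IF@1 ID@2 stall=0 (-) EX@3 MEM@4 WB@5
I1 mul r4 <- r1,r1: IF@2 ID@3 stall=0 (-) EX@4 MEM@5 WB@6
I2 add r2 <- r1,r3: IF@3 ID@4 stall=0 (-) EX@5 MEM@6 WB@7
I3 sub r5 <- r2,r4: IF@4 ID@5 stall=2 (RAW on I2.r2 (WB@7)) EX@8 MEM@9 WB@10
I4 add r3 <- r1,r2: IF@5 ID@8 stall=0 (-) EX@9 MEM@10 WB@11

Answer: 5 6 7 10 11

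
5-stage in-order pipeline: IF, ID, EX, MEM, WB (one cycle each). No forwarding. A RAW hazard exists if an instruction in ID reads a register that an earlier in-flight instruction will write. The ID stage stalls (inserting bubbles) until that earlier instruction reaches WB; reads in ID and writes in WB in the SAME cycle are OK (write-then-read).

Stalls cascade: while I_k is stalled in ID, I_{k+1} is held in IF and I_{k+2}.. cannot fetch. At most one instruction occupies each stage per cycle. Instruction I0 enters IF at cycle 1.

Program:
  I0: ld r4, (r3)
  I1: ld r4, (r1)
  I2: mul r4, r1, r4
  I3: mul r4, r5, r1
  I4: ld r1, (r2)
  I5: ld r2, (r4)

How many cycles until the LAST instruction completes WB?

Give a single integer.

I0 ld r4 <- r3: IF@1 ID@2 stall=0 (-) EX@3 MEM@4 WB@5
I1 ld r4 <- r1: IF@2 ID@3 stall=0 (-) EX@4 MEM@5 WB@6
I2 mul r4 <- r1,r4: IF@3 ID@4 stall=2 (RAW on I1.r4 (WB@6)) EX@7 MEM@8 WB@9
I3 mul r4 <- r5,r1: IF@4 ID@7 stall=0 (-) EX@8 MEM@9 WB@10
I4 ld r1 <- r2: IF@7 ID@8 stall=0 (-) EX@9 MEM@10 WB@11
I5 ld r2 <- r4: IF@8 ID@9 stall=1 (RAW on I3.r4 (WB@10)) EX@11 MEM@12 WB@13

Answer: 13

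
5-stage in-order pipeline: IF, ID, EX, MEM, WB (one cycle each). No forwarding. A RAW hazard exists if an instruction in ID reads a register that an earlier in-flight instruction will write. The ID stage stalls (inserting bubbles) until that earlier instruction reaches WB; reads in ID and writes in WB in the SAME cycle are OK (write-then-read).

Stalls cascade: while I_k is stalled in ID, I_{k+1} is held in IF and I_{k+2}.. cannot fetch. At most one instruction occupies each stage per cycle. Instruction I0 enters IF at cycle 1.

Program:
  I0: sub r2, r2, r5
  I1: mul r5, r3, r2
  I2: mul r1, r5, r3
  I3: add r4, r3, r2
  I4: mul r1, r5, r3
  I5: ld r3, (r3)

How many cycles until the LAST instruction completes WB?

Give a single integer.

Answer: 14

Derivation:
I0 sub r2 <- r2,r5: IF@1 ID@2 stall=0 (-) EX@3 MEM@4 WB@5
I1 mul r5 <- r3,r2: IF@2 ID@3 stall=2 (RAW on I0.r2 (WB@5)) EX@6 MEM@7 WB@8
I2 mul r1 <- r5,r3: IF@3 ID@6 stall=2 (RAW on I1.r5 (WB@8)) EX@9 MEM@10 WB@11
I3 add r4 <- r3,r2: IF@6 ID@9 stall=0 (-) EX@10 MEM@11 WB@12
I4 mul r1 <- r5,r3: IF@9 ID@10 stall=0 (-) EX@11 MEM@12 WB@13
I5 ld r3 <- r3: IF@10 ID@11 stall=0 (-) EX@12 MEM@13 WB@14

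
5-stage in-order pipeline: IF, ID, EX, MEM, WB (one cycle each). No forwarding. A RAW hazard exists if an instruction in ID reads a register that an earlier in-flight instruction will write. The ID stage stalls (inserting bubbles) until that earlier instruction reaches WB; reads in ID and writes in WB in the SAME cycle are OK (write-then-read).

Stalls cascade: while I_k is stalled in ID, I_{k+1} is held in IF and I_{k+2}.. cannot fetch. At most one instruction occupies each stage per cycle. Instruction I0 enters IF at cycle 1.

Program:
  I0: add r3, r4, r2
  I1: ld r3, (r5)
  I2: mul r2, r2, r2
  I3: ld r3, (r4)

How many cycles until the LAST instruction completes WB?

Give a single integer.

Answer: 8

Derivation:
I0 add r3 <- r4,r2: IF@1 ID@2 stall=0 (-) EX@3 MEM@4 WB@5
I1 ld r3 <- r5: IF@2 ID@3 stall=0 (-) EX@4 MEM@5 WB@6
I2 mul r2 <- r2,r2: IF@3 ID@4 stall=0 (-) EX@5 MEM@6 WB@7
I3 ld r3 <- r4: IF@4 ID@5 stall=0 (-) EX@6 MEM@7 WB@8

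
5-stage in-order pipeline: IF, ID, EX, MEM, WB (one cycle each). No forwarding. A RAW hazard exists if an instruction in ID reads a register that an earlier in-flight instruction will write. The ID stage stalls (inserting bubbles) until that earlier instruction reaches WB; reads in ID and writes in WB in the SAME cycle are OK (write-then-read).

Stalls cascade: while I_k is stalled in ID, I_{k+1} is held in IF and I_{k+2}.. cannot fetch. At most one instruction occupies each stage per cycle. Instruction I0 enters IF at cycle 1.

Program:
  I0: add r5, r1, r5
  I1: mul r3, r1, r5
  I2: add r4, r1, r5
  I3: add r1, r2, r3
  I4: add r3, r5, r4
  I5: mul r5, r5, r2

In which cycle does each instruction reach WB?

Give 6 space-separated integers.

Answer: 5 8 9 11 12 13

Derivation:
I0 add r5 <- r1,r5: IF@1 ID@2 stall=0 (-) EX@3 MEM@4 WB@5
I1 mul r3 <- r1,r5: IF@2 ID@3 stall=2 (RAW on I0.r5 (WB@5)) EX@6 MEM@7 WB@8
I2 add r4 <- r1,r5: IF@3 ID@6 stall=0 (-) EX@7 MEM@8 WB@9
I3 add r1 <- r2,r3: IF@6 ID@7 stall=1 (RAW on I1.r3 (WB@8)) EX@9 MEM@10 WB@11
I4 add r3 <- r5,r4: IF@7 ID@9 stall=0 (-) EX@10 MEM@11 WB@12
I5 mul r5 <- r5,r2: IF@9 ID@10 stall=0 (-) EX@11 MEM@12 WB@13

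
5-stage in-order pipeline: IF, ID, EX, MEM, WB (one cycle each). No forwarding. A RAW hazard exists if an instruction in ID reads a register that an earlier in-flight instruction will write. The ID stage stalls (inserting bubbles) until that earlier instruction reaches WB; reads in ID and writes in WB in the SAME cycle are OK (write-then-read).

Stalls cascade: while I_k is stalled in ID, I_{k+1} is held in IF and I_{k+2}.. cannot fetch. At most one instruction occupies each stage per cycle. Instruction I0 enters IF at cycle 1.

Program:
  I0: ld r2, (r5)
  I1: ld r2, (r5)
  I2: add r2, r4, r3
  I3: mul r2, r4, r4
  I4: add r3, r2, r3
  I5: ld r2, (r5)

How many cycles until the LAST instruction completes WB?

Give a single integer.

Answer: 12

Derivation:
I0 ld r2 <- r5: IF@1 ID@2 stall=0 (-) EX@3 MEM@4 WB@5
I1 ld r2 <- r5: IF@2 ID@3 stall=0 (-) EX@4 MEM@5 WB@6
I2 add r2 <- r4,r3: IF@3 ID@4 stall=0 (-) EX@5 MEM@6 WB@7
I3 mul r2 <- r4,r4: IF@4 ID@5 stall=0 (-) EX@6 MEM@7 WB@8
I4 add r3 <- r2,r3: IF@5 ID@6 stall=2 (RAW on I3.r2 (WB@8)) EX@9 MEM@10 WB@11
I5 ld r2 <- r5: IF@6 ID@9 stall=0 (-) EX@10 MEM@11 WB@12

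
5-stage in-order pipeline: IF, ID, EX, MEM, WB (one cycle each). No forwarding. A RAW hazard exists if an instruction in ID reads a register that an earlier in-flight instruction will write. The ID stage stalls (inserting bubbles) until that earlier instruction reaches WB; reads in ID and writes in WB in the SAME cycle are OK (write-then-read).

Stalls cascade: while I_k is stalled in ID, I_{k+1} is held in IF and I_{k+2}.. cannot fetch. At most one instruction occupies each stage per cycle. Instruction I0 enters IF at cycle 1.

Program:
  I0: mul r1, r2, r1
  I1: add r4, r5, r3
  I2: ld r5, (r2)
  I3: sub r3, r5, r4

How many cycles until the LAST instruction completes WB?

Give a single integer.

I0 mul r1 <- r2,r1: IF@1 ID@2 stall=0 (-) EX@3 MEM@4 WB@5
I1 add r4 <- r5,r3: IF@2 ID@3 stall=0 (-) EX@4 MEM@5 WB@6
I2 ld r5 <- r2: IF@3 ID@4 stall=0 (-) EX@5 MEM@6 WB@7
I3 sub r3 <- r5,r4: IF@4 ID@5 stall=2 (RAW on I2.r5 (WB@7)) EX@8 MEM@9 WB@10

Answer: 10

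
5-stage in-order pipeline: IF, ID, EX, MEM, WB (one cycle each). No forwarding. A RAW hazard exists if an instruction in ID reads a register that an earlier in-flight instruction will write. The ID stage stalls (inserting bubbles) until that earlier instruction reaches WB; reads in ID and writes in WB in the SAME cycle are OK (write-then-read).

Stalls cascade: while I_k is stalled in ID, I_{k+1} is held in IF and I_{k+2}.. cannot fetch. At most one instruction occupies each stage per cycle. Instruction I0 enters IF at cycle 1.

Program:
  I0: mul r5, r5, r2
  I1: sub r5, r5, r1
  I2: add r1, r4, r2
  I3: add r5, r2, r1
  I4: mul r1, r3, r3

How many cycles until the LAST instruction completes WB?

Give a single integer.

I0 mul r5 <- r5,r2: IF@1 ID@2 stall=0 (-) EX@3 MEM@4 WB@5
I1 sub r5 <- r5,r1: IF@2 ID@3 stall=2 (RAW on I0.r5 (WB@5)) EX@6 MEM@7 WB@8
I2 add r1 <- r4,r2: IF@3 ID@6 stall=0 (-) EX@7 MEM@8 WB@9
I3 add r5 <- r2,r1: IF@6 ID@7 stall=2 (RAW on I2.r1 (WB@9)) EX@10 MEM@11 WB@12
I4 mul r1 <- r3,r3: IF@7 ID@10 stall=0 (-) EX@11 MEM@12 WB@13

Answer: 13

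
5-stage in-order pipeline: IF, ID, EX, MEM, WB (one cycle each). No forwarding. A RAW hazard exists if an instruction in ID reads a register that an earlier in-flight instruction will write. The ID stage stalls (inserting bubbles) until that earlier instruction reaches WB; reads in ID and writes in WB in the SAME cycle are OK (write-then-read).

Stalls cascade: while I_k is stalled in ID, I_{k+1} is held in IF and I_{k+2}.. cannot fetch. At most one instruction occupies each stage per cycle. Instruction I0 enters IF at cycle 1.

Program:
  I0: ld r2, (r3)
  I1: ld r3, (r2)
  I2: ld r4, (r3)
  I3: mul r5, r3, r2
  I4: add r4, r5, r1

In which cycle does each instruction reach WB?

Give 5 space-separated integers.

Answer: 5 8 11 12 15

Derivation:
I0 ld r2 <- r3: IF@1 ID@2 stall=0 (-) EX@3 MEM@4 WB@5
I1 ld r3 <- r2: IF@2 ID@3 stall=2 (RAW on I0.r2 (WB@5)) EX@6 MEM@7 WB@8
I2 ld r4 <- r3: IF@3 ID@6 stall=2 (RAW on I1.r3 (WB@8)) EX@9 MEM@10 WB@11
I3 mul r5 <- r3,r2: IF@6 ID@9 stall=0 (-) EX@10 MEM@11 WB@12
I4 add r4 <- r5,r1: IF@9 ID@10 stall=2 (RAW on I3.r5 (WB@12)) EX@13 MEM@14 WB@15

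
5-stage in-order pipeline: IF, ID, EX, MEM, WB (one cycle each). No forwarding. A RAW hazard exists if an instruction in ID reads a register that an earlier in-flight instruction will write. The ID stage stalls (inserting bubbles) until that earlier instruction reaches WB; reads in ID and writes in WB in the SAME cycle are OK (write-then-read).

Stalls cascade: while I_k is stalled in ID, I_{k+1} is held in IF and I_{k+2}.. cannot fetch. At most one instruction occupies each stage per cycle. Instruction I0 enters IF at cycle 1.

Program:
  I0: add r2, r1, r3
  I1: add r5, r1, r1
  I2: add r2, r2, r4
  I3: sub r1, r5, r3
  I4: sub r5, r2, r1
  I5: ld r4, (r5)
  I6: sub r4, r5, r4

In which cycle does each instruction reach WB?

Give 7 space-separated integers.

Answer: 5 6 8 9 12 15 18

Derivation:
I0 add r2 <- r1,r3: IF@1 ID@2 stall=0 (-) EX@3 MEM@4 WB@5
I1 add r5 <- r1,r1: IF@2 ID@3 stall=0 (-) EX@4 MEM@5 WB@6
I2 add r2 <- r2,r4: IF@3 ID@4 stall=1 (RAW on I0.r2 (WB@5)) EX@6 MEM@7 WB@8
I3 sub r1 <- r5,r3: IF@4 ID@6 stall=0 (-) EX@7 MEM@8 WB@9
I4 sub r5 <- r2,r1: IF@6 ID@7 stall=2 (RAW on I3.r1 (WB@9)) EX@10 MEM@11 WB@12
I5 ld r4 <- r5: IF@7 ID@10 stall=2 (RAW on I4.r5 (WB@12)) EX@13 MEM@14 WB@15
I6 sub r4 <- r5,r4: IF@10 ID@13 stall=2 (RAW on I5.r4 (WB@15)) EX@16 MEM@17 WB@18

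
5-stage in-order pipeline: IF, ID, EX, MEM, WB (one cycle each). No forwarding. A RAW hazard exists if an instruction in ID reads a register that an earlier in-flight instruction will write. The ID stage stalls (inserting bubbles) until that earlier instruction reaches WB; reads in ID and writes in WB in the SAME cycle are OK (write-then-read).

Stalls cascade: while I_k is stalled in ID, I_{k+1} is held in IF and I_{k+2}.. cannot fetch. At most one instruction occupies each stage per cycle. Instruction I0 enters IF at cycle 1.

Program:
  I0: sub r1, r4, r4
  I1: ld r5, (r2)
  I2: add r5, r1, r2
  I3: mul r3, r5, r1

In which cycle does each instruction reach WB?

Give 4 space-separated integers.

I0 sub r1 <- r4,r4: IF@1 ID@2 stall=0 (-) EX@3 MEM@4 WB@5
I1 ld r5 <- r2: IF@2 ID@3 stall=0 (-) EX@4 MEM@5 WB@6
I2 add r5 <- r1,r2: IF@3 ID@4 stall=1 (RAW on I0.r1 (WB@5)) EX@6 MEM@7 WB@8
I3 mul r3 <- r5,r1: IF@4 ID@6 stall=2 (RAW on I2.r5 (WB@8)) EX@9 MEM@10 WB@11

Answer: 5 6 8 11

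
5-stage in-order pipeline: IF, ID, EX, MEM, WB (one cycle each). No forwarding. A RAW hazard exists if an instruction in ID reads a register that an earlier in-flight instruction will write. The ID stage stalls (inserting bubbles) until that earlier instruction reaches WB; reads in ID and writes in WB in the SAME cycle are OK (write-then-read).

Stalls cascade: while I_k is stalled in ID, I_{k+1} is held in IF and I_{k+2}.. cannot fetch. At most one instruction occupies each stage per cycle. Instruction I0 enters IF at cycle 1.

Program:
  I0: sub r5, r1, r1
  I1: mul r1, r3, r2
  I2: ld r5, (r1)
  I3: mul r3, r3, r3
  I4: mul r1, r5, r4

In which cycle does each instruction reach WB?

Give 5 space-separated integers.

I0 sub r5 <- r1,r1: IF@1 ID@2 stall=0 (-) EX@3 MEM@4 WB@5
I1 mul r1 <- r3,r2: IF@2 ID@3 stall=0 (-) EX@4 MEM@5 WB@6
I2 ld r5 <- r1: IF@3 ID@4 stall=2 (RAW on I1.r1 (WB@6)) EX@7 MEM@8 WB@9
I3 mul r3 <- r3,r3: IF@4 ID@7 stall=0 (-) EX@8 MEM@9 WB@10
I4 mul r1 <- r5,r4: IF@7 ID@8 stall=1 (RAW on I2.r5 (WB@9)) EX@10 MEM@11 WB@12

Answer: 5 6 9 10 12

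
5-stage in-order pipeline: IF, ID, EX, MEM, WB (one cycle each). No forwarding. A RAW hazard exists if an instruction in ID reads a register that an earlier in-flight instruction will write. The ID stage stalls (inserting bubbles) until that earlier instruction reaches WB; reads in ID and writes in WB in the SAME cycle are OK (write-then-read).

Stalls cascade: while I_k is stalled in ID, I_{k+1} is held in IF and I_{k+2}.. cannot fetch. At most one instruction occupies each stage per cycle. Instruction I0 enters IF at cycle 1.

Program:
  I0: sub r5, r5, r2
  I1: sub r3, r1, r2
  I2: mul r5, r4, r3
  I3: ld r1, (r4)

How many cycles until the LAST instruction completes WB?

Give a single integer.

Answer: 10

Derivation:
I0 sub r5 <- r5,r2: IF@1 ID@2 stall=0 (-) EX@3 MEM@4 WB@5
I1 sub r3 <- r1,r2: IF@2 ID@3 stall=0 (-) EX@4 MEM@5 WB@6
I2 mul r5 <- r4,r3: IF@3 ID@4 stall=2 (RAW on I1.r3 (WB@6)) EX@7 MEM@8 WB@9
I3 ld r1 <- r4: IF@4 ID@7 stall=0 (-) EX@8 MEM@9 WB@10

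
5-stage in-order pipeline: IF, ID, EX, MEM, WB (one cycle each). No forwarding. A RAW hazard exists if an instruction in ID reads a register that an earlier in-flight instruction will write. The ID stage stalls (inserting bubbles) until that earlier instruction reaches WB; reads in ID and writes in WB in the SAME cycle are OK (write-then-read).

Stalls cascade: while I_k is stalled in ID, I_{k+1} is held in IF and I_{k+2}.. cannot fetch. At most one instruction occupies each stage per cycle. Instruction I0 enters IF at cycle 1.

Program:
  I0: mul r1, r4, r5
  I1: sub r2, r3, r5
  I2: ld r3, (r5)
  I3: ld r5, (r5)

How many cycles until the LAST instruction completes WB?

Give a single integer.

Answer: 8

Derivation:
I0 mul r1 <- r4,r5: IF@1 ID@2 stall=0 (-) EX@3 MEM@4 WB@5
I1 sub r2 <- r3,r5: IF@2 ID@3 stall=0 (-) EX@4 MEM@5 WB@6
I2 ld r3 <- r5: IF@3 ID@4 stall=0 (-) EX@5 MEM@6 WB@7
I3 ld r5 <- r5: IF@4 ID@5 stall=0 (-) EX@6 MEM@7 WB@8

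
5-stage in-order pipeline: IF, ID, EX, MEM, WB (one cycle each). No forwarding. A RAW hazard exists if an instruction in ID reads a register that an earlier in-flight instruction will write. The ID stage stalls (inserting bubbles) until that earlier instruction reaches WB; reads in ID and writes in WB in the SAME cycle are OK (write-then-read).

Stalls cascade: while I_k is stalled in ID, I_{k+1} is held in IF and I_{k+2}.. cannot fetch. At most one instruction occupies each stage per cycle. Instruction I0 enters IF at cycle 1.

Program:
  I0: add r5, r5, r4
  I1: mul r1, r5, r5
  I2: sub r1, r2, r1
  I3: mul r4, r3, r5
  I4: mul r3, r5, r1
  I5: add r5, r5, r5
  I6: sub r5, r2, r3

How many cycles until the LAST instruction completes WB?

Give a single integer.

I0 add r5 <- r5,r4: IF@1 ID@2 stall=0 (-) EX@3 MEM@4 WB@5
I1 mul r1 <- r5,r5: IF@2 ID@3 stall=2 (RAW on I0.r5 (WB@5)) EX@6 MEM@7 WB@8
I2 sub r1 <- r2,r1: IF@3 ID@6 stall=2 (RAW on I1.r1 (WB@8)) EX@9 MEM@10 WB@11
I3 mul r4 <- r3,r5: IF@6 ID@9 stall=0 (-) EX@10 MEM@11 WB@12
I4 mul r3 <- r5,r1: IF@9 ID@10 stall=1 (RAW on I2.r1 (WB@11)) EX@12 MEM@13 WB@14
I5 add r5 <- r5,r5: IF@10 ID@12 stall=0 (-) EX@13 MEM@14 WB@15
I6 sub r5 <- r2,r3: IF@12 ID@13 stall=1 (RAW on I4.r3 (WB@14)) EX@15 MEM@16 WB@17

Answer: 17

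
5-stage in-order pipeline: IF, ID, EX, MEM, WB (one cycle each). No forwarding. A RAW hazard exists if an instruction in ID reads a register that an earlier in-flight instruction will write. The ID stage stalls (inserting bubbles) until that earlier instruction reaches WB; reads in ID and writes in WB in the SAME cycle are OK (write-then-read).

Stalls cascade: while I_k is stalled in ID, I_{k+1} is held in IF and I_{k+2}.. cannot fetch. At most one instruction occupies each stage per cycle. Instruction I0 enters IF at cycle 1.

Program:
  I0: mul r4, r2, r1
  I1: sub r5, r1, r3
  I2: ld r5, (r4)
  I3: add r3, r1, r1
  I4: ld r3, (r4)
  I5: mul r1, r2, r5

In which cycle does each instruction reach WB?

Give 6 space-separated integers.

I0 mul r4 <- r2,r1: IF@1 ID@2 stall=0 (-) EX@3 MEM@4 WB@5
I1 sub r5 <- r1,r3: IF@2 ID@3 stall=0 (-) EX@4 MEM@5 WB@6
I2 ld r5 <- r4: IF@3 ID@4 stall=1 (RAW on I0.r4 (WB@5)) EX@6 MEM@7 WB@8
I3 add r3 <- r1,r1: IF@4 ID@6 stall=0 (-) EX@7 MEM@8 WB@9
I4 ld r3 <- r4: IF@6 ID@7 stall=0 (-) EX@8 MEM@9 WB@10
I5 mul r1 <- r2,r5: IF@7 ID@8 stall=0 (-) EX@9 MEM@10 WB@11

Answer: 5 6 8 9 10 11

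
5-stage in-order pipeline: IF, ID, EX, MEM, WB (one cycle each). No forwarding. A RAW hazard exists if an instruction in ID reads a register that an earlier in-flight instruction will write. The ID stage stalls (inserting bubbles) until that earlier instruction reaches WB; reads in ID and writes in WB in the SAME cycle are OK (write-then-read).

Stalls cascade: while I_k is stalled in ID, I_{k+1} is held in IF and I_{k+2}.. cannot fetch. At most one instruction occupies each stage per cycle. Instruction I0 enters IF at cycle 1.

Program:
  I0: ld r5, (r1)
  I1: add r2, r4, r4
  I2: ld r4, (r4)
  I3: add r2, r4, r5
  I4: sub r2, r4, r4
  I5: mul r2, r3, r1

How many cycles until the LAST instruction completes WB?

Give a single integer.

Answer: 12

Derivation:
I0 ld r5 <- r1: IF@1 ID@2 stall=0 (-) EX@3 MEM@4 WB@5
I1 add r2 <- r4,r4: IF@2 ID@3 stall=0 (-) EX@4 MEM@5 WB@6
I2 ld r4 <- r4: IF@3 ID@4 stall=0 (-) EX@5 MEM@6 WB@7
I3 add r2 <- r4,r5: IF@4 ID@5 stall=2 (RAW on I2.r4 (WB@7)) EX@8 MEM@9 WB@10
I4 sub r2 <- r4,r4: IF@5 ID@8 stall=0 (-) EX@9 MEM@10 WB@11
I5 mul r2 <- r3,r1: IF@8 ID@9 stall=0 (-) EX@10 MEM@11 WB@12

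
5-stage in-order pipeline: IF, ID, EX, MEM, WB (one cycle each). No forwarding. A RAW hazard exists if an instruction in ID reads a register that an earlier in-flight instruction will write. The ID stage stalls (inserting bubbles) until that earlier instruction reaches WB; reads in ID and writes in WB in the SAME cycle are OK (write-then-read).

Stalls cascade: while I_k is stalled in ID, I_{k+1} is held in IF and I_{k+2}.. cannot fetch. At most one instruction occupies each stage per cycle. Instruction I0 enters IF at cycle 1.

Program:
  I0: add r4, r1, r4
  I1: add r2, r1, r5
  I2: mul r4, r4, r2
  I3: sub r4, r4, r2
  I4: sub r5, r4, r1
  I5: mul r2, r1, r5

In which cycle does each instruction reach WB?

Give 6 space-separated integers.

Answer: 5 6 9 12 15 18

Derivation:
I0 add r4 <- r1,r4: IF@1 ID@2 stall=0 (-) EX@3 MEM@4 WB@5
I1 add r2 <- r1,r5: IF@2 ID@3 stall=0 (-) EX@4 MEM@5 WB@6
I2 mul r4 <- r4,r2: IF@3 ID@4 stall=2 (RAW on I1.r2 (WB@6)) EX@7 MEM@8 WB@9
I3 sub r4 <- r4,r2: IF@4 ID@7 stall=2 (RAW on I2.r4 (WB@9)) EX@10 MEM@11 WB@12
I4 sub r5 <- r4,r1: IF@7 ID@10 stall=2 (RAW on I3.r4 (WB@12)) EX@13 MEM@14 WB@15
I5 mul r2 <- r1,r5: IF@10 ID@13 stall=2 (RAW on I4.r5 (WB@15)) EX@16 MEM@17 WB@18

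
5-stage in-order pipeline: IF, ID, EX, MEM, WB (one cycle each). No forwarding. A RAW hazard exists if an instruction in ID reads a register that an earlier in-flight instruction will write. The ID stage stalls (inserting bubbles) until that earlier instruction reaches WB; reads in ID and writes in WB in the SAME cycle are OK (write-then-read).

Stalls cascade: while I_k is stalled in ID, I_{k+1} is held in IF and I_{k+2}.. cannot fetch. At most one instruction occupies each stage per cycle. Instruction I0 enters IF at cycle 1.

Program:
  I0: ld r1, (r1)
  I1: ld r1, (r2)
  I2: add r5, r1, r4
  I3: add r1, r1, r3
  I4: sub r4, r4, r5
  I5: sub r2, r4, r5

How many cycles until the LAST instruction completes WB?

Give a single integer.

I0 ld r1 <- r1: IF@1 ID@2 stall=0 (-) EX@3 MEM@4 WB@5
I1 ld r1 <- r2: IF@2 ID@3 stall=0 (-) EX@4 MEM@5 WB@6
I2 add r5 <- r1,r4: IF@3 ID@4 stall=2 (RAW on I1.r1 (WB@6)) EX@7 MEM@8 WB@9
I3 add r1 <- r1,r3: IF@4 ID@7 stall=0 (-) EX@8 MEM@9 WB@10
I4 sub r4 <- r4,r5: IF@7 ID@8 stall=1 (RAW on I2.r5 (WB@9)) EX@10 MEM@11 WB@12
I5 sub r2 <- r4,r5: IF@8 ID@10 stall=2 (RAW on I4.r4 (WB@12)) EX@13 MEM@14 WB@15

Answer: 15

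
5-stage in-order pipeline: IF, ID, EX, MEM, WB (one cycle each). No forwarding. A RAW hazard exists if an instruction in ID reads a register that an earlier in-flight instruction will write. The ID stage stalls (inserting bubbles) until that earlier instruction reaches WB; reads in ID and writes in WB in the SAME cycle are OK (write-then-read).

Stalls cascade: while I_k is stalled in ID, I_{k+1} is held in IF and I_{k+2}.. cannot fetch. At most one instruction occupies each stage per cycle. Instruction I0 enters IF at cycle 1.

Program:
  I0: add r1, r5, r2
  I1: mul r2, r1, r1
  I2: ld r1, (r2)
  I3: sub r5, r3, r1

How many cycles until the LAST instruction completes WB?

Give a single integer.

I0 add r1 <- r5,r2: IF@1 ID@2 stall=0 (-) EX@3 MEM@4 WB@5
I1 mul r2 <- r1,r1: IF@2 ID@3 stall=2 (RAW on I0.r1 (WB@5)) EX@6 MEM@7 WB@8
I2 ld r1 <- r2: IF@3 ID@6 stall=2 (RAW on I1.r2 (WB@8)) EX@9 MEM@10 WB@11
I3 sub r5 <- r3,r1: IF@6 ID@9 stall=2 (RAW on I2.r1 (WB@11)) EX@12 MEM@13 WB@14

Answer: 14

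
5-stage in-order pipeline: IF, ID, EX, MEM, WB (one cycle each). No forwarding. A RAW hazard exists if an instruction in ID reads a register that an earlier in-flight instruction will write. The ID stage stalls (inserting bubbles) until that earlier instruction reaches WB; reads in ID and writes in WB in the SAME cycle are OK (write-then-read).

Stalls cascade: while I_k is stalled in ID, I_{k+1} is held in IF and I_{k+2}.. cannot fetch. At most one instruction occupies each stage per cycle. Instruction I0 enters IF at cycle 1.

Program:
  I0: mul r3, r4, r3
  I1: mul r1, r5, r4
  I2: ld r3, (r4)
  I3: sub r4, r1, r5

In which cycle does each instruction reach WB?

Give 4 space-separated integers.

I0 mul r3 <- r4,r3: IF@1 ID@2 stall=0 (-) EX@3 MEM@4 WB@5
I1 mul r1 <- r5,r4: IF@2 ID@3 stall=0 (-) EX@4 MEM@5 WB@6
I2 ld r3 <- r4: IF@3 ID@4 stall=0 (-) EX@5 MEM@6 WB@7
I3 sub r4 <- r1,r5: IF@4 ID@5 stall=1 (RAW on I1.r1 (WB@6)) EX@7 MEM@8 WB@9

Answer: 5 6 7 9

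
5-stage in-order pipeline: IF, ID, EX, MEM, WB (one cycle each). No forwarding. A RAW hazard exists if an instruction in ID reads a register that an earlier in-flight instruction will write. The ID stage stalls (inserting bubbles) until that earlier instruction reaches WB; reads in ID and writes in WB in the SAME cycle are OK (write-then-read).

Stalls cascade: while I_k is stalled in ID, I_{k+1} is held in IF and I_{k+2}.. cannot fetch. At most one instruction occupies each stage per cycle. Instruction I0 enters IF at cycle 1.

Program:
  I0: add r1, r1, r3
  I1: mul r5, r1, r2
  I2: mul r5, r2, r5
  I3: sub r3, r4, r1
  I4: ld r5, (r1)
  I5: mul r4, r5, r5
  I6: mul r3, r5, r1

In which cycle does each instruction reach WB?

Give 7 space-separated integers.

I0 add r1 <- r1,r3: IF@1 ID@2 stall=0 (-) EX@3 MEM@4 WB@5
I1 mul r5 <- r1,r2: IF@2 ID@3 stall=2 (RAW on I0.r1 (WB@5)) EX@6 MEM@7 WB@8
I2 mul r5 <- r2,r5: IF@3 ID@6 stall=2 (RAW on I1.r5 (WB@8)) EX@9 MEM@10 WB@11
I3 sub r3 <- r4,r1: IF@6 ID@9 stall=0 (-) EX@10 MEM@11 WB@12
I4 ld r5 <- r1: IF@9 ID@10 stall=0 (-) EX@11 MEM@12 WB@13
I5 mul r4 <- r5,r5: IF@10 ID@11 stall=2 (RAW on I4.r5 (WB@13)) EX@14 MEM@15 WB@16
I6 mul r3 <- r5,r1: IF@11 ID@14 stall=0 (-) EX@15 MEM@16 WB@17

Answer: 5 8 11 12 13 16 17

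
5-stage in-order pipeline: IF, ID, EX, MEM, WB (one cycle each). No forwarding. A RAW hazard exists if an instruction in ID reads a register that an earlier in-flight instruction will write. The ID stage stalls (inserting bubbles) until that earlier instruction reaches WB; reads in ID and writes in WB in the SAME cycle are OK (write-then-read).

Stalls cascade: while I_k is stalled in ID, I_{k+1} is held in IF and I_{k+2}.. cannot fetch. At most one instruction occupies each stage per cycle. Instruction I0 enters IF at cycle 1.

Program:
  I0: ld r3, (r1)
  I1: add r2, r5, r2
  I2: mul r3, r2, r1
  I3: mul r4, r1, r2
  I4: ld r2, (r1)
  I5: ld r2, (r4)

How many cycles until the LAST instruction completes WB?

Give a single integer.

Answer: 13

Derivation:
I0 ld r3 <- r1: IF@1 ID@2 stall=0 (-) EX@3 MEM@4 WB@5
I1 add r2 <- r5,r2: IF@2 ID@3 stall=0 (-) EX@4 MEM@5 WB@6
I2 mul r3 <- r2,r1: IF@3 ID@4 stall=2 (RAW on I1.r2 (WB@6)) EX@7 MEM@8 WB@9
I3 mul r4 <- r1,r2: IF@4 ID@7 stall=0 (-) EX@8 MEM@9 WB@10
I4 ld r2 <- r1: IF@7 ID@8 stall=0 (-) EX@9 MEM@10 WB@11
I5 ld r2 <- r4: IF@8 ID@9 stall=1 (RAW on I3.r4 (WB@10)) EX@11 MEM@12 WB@13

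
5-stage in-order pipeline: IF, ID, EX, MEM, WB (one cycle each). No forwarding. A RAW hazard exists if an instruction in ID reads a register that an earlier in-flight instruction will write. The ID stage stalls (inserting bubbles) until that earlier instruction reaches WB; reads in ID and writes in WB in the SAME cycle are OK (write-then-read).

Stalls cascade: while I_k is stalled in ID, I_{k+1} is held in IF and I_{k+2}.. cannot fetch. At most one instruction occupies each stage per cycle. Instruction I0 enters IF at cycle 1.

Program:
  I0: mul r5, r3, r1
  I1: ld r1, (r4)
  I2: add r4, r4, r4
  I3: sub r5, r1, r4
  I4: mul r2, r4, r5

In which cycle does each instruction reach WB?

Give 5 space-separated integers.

Answer: 5 6 7 10 13

Derivation:
I0 mul r5 <- r3,r1: IF@1 ID@2 stall=0 (-) EX@3 MEM@4 WB@5
I1 ld r1 <- r4: IF@2 ID@3 stall=0 (-) EX@4 MEM@5 WB@6
I2 add r4 <- r4,r4: IF@3 ID@4 stall=0 (-) EX@5 MEM@6 WB@7
I3 sub r5 <- r1,r4: IF@4 ID@5 stall=2 (RAW on I2.r4 (WB@7)) EX@8 MEM@9 WB@10
I4 mul r2 <- r4,r5: IF@5 ID@8 stall=2 (RAW on I3.r5 (WB@10)) EX@11 MEM@12 WB@13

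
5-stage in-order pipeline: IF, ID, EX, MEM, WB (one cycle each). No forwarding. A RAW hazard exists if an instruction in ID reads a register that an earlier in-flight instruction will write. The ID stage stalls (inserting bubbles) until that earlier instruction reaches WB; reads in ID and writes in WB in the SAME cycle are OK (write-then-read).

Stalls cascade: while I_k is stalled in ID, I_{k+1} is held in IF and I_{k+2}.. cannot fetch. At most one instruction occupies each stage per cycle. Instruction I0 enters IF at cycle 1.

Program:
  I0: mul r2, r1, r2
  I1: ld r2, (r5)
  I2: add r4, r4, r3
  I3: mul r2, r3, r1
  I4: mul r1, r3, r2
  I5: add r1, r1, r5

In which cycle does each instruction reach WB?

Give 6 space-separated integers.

I0 mul r2 <- r1,r2: IF@1 ID@2 stall=0 (-) EX@3 MEM@4 WB@5
I1 ld r2 <- r5: IF@2 ID@3 stall=0 (-) EX@4 MEM@5 WB@6
I2 add r4 <- r4,r3: IF@3 ID@4 stall=0 (-) EX@5 MEM@6 WB@7
I3 mul r2 <- r3,r1: IF@4 ID@5 stall=0 (-) EX@6 MEM@7 WB@8
I4 mul r1 <- r3,r2: IF@5 ID@6 stall=2 (RAW on I3.r2 (WB@8)) EX@9 MEM@10 WB@11
I5 add r1 <- r1,r5: IF@6 ID@9 stall=2 (RAW on I4.r1 (WB@11)) EX@12 MEM@13 WB@14

Answer: 5 6 7 8 11 14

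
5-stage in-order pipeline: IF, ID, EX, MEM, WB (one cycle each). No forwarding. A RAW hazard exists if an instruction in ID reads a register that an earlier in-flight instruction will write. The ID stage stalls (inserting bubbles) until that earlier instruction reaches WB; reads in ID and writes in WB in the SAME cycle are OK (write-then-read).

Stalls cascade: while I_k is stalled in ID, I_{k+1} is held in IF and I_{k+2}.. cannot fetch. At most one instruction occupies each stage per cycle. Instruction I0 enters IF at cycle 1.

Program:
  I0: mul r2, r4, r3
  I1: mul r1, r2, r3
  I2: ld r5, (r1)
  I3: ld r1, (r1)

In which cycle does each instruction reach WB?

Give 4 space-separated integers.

I0 mul r2 <- r4,r3: IF@1 ID@2 stall=0 (-) EX@3 MEM@4 WB@5
I1 mul r1 <- r2,r3: IF@2 ID@3 stall=2 (RAW on I0.r2 (WB@5)) EX@6 MEM@7 WB@8
I2 ld r5 <- r1: IF@3 ID@6 stall=2 (RAW on I1.r1 (WB@8)) EX@9 MEM@10 WB@11
I3 ld r1 <- r1: IF@6 ID@9 stall=0 (-) EX@10 MEM@11 WB@12

Answer: 5 8 11 12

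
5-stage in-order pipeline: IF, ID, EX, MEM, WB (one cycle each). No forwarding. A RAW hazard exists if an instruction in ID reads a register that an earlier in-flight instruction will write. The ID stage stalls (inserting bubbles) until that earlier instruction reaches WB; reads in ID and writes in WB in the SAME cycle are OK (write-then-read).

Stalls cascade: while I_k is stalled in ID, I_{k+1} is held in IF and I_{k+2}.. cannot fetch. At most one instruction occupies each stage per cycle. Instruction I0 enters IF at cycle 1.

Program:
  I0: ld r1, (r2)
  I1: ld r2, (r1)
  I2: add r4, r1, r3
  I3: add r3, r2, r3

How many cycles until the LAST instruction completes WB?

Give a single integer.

Answer: 11

Derivation:
I0 ld r1 <- r2: IF@1 ID@2 stall=0 (-) EX@3 MEM@4 WB@5
I1 ld r2 <- r1: IF@2 ID@3 stall=2 (RAW on I0.r1 (WB@5)) EX@6 MEM@7 WB@8
I2 add r4 <- r1,r3: IF@3 ID@6 stall=0 (-) EX@7 MEM@8 WB@9
I3 add r3 <- r2,r3: IF@6 ID@7 stall=1 (RAW on I1.r2 (WB@8)) EX@9 MEM@10 WB@11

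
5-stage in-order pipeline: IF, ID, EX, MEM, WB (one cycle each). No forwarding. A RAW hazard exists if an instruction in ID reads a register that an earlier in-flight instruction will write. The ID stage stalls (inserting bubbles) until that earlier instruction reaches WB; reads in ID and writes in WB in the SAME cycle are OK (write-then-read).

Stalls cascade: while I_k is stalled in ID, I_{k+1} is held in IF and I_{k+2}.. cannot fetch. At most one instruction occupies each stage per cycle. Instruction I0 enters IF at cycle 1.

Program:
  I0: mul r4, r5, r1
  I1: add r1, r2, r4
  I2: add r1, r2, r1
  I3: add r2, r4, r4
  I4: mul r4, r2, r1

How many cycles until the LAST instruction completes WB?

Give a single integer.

I0 mul r4 <- r5,r1: IF@1 ID@2 stall=0 (-) EX@3 MEM@4 WB@5
I1 add r1 <- r2,r4: IF@2 ID@3 stall=2 (RAW on I0.r4 (WB@5)) EX@6 MEM@7 WB@8
I2 add r1 <- r2,r1: IF@3 ID@6 stall=2 (RAW on I1.r1 (WB@8)) EX@9 MEM@10 WB@11
I3 add r2 <- r4,r4: IF@6 ID@9 stall=0 (-) EX@10 MEM@11 WB@12
I4 mul r4 <- r2,r1: IF@9 ID@10 stall=2 (RAW on I3.r2 (WB@12)) EX@13 MEM@14 WB@15

Answer: 15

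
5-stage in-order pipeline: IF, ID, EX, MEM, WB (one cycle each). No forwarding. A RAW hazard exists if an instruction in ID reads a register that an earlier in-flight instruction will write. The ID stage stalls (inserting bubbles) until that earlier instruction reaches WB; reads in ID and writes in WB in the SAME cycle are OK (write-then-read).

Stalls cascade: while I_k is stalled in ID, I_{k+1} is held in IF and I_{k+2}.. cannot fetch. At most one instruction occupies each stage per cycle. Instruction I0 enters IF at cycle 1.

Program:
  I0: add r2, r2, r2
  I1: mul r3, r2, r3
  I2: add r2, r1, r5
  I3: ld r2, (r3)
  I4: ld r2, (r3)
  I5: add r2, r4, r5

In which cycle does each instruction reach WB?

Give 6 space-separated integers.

Answer: 5 8 9 11 12 13

Derivation:
I0 add r2 <- r2,r2: IF@1 ID@2 stall=0 (-) EX@3 MEM@4 WB@5
I1 mul r3 <- r2,r3: IF@2 ID@3 stall=2 (RAW on I0.r2 (WB@5)) EX@6 MEM@7 WB@8
I2 add r2 <- r1,r5: IF@3 ID@6 stall=0 (-) EX@7 MEM@8 WB@9
I3 ld r2 <- r3: IF@6 ID@7 stall=1 (RAW on I1.r3 (WB@8)) EX@9 MEM@10 WB@11
I4 ld r2 <- r3: IF@7 ID@9 stall=0 (-) EX@10 MEM@11 WB@12
I5 add r2 <- r4,r5: IF@9 ID@10 stall=0 (-) EX@11 MEM@12 WB@13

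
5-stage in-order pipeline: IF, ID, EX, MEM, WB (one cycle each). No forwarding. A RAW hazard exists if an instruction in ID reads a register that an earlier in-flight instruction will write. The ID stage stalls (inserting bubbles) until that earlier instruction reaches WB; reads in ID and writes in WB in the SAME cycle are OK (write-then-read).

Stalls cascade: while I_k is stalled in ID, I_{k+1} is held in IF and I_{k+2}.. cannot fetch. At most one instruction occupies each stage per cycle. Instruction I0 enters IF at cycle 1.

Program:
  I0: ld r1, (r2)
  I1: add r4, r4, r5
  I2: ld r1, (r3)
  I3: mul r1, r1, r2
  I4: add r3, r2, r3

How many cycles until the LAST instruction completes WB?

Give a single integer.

I0 ld r1 <- r2: IF@1 ID@2 stall=0 (-) EX@3 MEM@4 WB@5
I1 add r4 <- r4,r5: IF@2 ID@3 stall=0 (-) EX@4 MEM@5 WB@6
I2 ld r1 <- r3: IF@3 ID@4 stall=0 (-) EX@5 MEM@6 WB@7
I3 mul r1 <- r1,r2: IF@4 ID@5 stall=2 (RAW on I2.r1 (WB@7)) EX@8 MEM@9 WB@10
I4 add r3 <- r2,r3: IF@5 ID@8 stall=0 (-) EX@9 MEM@10 WB@11

Answer: 11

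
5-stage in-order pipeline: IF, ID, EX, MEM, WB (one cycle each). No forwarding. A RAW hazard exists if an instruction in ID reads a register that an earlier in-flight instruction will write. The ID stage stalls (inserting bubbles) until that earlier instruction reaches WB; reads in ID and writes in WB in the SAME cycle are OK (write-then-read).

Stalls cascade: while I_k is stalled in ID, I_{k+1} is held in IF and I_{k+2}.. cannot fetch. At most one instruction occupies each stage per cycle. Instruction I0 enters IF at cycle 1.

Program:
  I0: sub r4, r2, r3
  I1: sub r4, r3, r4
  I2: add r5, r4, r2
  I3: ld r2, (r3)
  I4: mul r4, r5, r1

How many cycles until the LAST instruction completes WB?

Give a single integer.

I0 sub r4 <- r2,r3: IF@1 ID@2 stall=0 (-) EX@3 MEM@4 WB@5
I1 sub r4 <- r3,r4: IF@2 ID@3 stall=2 (RAW on I0.r4 (WB@5)) EX@6 MEM@7 WB@8
I2 add r5 <- r4,r2: IF@3 ID@6 stall=2 (RAW on I1.r4 (WB@8)) EX@9 MEM@10 WB@11
I3 ld r2 <- r3: IF@6 ID@9 stall=0 (-) EX@10 MEM@11 WB@12
I4 mul r4 <- r5,r1: IF@9 ID@10 stall=1 (RAW on I2.r5 (WB@11)) EX@12 MEM@13 WB@14

Answer: 14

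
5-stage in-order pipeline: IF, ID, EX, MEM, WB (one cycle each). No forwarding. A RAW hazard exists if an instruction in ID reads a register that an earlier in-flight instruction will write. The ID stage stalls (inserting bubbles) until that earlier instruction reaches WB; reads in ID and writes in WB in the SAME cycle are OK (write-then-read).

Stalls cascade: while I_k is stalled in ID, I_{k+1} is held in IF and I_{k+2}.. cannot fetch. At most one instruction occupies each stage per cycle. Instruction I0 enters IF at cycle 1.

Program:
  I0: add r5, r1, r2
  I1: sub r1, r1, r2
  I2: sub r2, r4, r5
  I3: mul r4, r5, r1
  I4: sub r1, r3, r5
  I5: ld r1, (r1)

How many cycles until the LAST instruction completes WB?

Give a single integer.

I0 add r5 <- r1,r2: IF@1 ID@2 stall=0 (-) EX@3 MEM@4 WB@5
I1 sub r1 <- r1,r2: IF@2 ID@3 stall=0 (-) EX@4 MEM@5 WB@6
I2 sub r2 <- r4,r5: IF@3 ID@4 stall=1 (RAW on I0.r5 (WB@5)) EX@6 MEM@7 WB@8
I3 mul r4 <- r5,r1: IF@4 ID@6 stall=0 (-) EX@7 MEM@8 WB@9
I4 sub r1 <- r3,r5: IF@6 ID@7 stall=0 (-) EX@8 MEM@9 WB@10
I5 ld r1 <- r1: IF@7 ID@8 stall=2 (RAW on I4.r1 (WB@10)) EX@11 MEM@12 WB@13

Answer: 13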